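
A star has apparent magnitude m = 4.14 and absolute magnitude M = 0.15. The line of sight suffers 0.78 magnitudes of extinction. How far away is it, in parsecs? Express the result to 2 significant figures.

m − M = 5 log₁₀(d/10 pc) + A  ⇒  4.14 − (0.15) − 0.78 = 5 log₁₀(d/10)
3.210 = 5 log₁₀(d/10)
log₁₀ d = (m − M − A)/5 + 1 = 1.6420
d = 10^1.6420 = 43.85 pc

d ≈ 44 pc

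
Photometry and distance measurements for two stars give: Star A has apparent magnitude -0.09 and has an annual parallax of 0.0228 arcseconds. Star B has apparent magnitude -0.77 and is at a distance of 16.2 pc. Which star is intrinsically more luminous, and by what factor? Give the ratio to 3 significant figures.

Star A: d = 1/p = 1/0.0228″ = 43.86 pc
Star A: M = m − 5 log₁₀ d + 5 = -0.09 − 5·1.6421 + 5 = -3.300
Star B: M = m − 5 log₁₀ d + 5 = -0.77 − 5·1.2095 + 5 = -1.818
ΔM = M_A − M_B = -3.300 − (-1.818) = -1.483; smaller M is more luminous → Star A.
L ratio = 10^(0.4 |ΔM|) = 10^0.593 = 3.918

Star A is more luminous, by a factor of 3.92.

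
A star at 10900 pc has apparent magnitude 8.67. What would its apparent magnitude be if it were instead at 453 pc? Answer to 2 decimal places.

m ≈ 1.76

Flux ∝ 1/d², so Δm = 5 log₁₀(d₂/d₁) = 5 log₁₀(453/10900) = -6.907
m₂ = m₁ + Δm = 8.67 + (-6.907) = 1.763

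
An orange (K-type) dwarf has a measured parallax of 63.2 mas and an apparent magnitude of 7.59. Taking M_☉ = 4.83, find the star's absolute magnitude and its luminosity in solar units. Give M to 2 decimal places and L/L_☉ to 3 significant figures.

M ≈ 6.59; L/L_☉ ≈ 0.197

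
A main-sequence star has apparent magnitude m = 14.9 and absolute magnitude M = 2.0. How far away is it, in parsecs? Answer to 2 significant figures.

Distance modulus: m − M = 14.9 − (2.0) = 12.900
m − M = 5 log₁₀ d − 5
log₁₀ d = (m − M)/5 + 1 = 3.5800
d = 10^3.5800 = 3802 pc

d ≈ 3800 pc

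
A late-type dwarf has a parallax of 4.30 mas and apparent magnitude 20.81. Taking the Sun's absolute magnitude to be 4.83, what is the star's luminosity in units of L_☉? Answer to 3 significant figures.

L/L_☉ ≈ 2.19×10^-4

d = 1/p = 1000/4.30 mas = 232.6 pc
M = m − 5 log₁₀ d + 5 = 20.81 − 5·2.3665 + 5 = 13.977
M − M_☉ = 13.977 − 4.83 = 9.147
L/L_☉ = 10^(−0.4 × 9.147) = 2.193×10^-4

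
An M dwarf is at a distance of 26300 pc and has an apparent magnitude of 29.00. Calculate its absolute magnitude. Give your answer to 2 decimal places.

M ≈ 11.90

5 log₁₀(d/10 pc) = 5 log₁₀(26300) − 5 = 17.100
M = m − 5 log₁₀(d/10) = 29.00 − 17.100 = 11.900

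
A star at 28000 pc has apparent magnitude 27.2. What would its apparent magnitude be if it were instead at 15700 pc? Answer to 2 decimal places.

m ≈ 25.94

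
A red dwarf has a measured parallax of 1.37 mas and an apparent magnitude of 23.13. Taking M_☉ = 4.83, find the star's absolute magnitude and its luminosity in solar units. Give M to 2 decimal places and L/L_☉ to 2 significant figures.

d = 1/p = 1000/1.37 mas = 729.9 pc
M = m − 5 log₁₀ d + 5 = 23.13 − 5·2.8633 + 5 = 13.814
M − M_☉ = 13.814 − 4.83 = 8.984
L/L_☉ = 10^(−0.4 × 8.984) = 2.550×10^-4

M ≈ 13.81; L/L_☉ ≈ 2.6×10^-4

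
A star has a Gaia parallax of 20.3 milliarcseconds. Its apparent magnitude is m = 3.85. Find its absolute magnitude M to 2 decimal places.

p = 20.3 mas = 0.0203″ → d = 1/p = 49.26 pc
5 log₁₀(d/10 pc) = 5 log₁₀(49.26) − 5 = 3.463
M = m − 5 log₁₀(d/10) = 3.85 − 3.463 = 0.387

M ≈ 0.39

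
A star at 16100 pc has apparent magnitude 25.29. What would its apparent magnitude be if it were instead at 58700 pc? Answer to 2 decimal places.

Flux ∝ 1/d², so Δm = 5 log₁₀(d₂/d₁) = 5 log₁₀(58700/16100) = 2.809
m₂ = m₁ + Δm = 25.29 + (2.809) = 28.099

m ≈ 28.10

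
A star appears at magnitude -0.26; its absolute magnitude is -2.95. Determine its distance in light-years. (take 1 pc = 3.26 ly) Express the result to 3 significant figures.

d ≈ 113 ly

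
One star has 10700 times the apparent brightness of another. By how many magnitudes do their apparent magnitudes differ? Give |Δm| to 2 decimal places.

Pogson: Δm = −2.5 log₁₀(ratio) = −2.5 log₁₀(10700) = −2.5 × 4.0294 = -10.073

|Δm| ≈ 10.07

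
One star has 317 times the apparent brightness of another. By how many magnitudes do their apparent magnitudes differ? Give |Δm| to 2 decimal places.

|Δm| ≈ 6.25

Pogson: Δm = −2.5 log₁₀(ratio) = −2.5 log₁₀(317) = −2.5 × 2.5011 = -6.253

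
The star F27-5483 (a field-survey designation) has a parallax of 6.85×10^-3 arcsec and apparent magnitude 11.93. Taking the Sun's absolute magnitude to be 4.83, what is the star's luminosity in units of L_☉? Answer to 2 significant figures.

d = 1/p = 1/6.85×10^-3″ = 146.0 pc
M = m − 5 log₁₀ d + 5 = 11.93 − 5·2.1643 + 5 = 6.108
M − M_☉ = 6.108 − 4.83 = 1.278
L/L_☉ = 10^(−0.4 × 1.278) = 0.3080

L/L_☉ ≈ 0.31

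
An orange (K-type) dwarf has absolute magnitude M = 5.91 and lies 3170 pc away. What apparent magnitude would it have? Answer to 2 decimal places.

m ≈ 18.42

m = M + 5 log₁₀ d − 5 = 5.91 + 5·3.5011 − 5 = 18.415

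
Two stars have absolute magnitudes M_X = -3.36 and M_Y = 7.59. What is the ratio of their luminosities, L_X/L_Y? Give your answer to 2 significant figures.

L_X/L_Y ≈ 24000

ΔM = M_X − M_Y = -10.95
L_X/L_Y = 10^(−0.4 ΔM) = 10^4.380 = 23990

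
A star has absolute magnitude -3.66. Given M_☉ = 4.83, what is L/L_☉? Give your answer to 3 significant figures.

L/L_☉ ≈ 2490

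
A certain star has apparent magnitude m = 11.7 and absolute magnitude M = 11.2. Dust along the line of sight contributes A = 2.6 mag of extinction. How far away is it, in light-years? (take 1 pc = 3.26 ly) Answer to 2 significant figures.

m − M = 5 log₁₀(d/10 pc) + A  ⇒  11.7 − (11.2) − 2.6 = 5 log₁₀(d/10)
-2.100 = 5 log₁₀(d/10)
log₁₀ d = (m − M − A)/5 + 1 = 0.5800
d = 10^0.5800 = 3.802 pc
= 12.39 ly

d ≈ 12 ly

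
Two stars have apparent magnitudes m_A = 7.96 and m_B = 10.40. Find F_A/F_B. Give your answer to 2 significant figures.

F_A/F_B ≈ 9.5

Magnitude difference = -2.44
Flux ratio = 10^(−0.4 Δm) = 10^(−0.4 × -2.44) = 10^0.976 = 9.462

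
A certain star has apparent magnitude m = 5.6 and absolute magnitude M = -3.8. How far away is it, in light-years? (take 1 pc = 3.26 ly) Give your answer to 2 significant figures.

μ = m − M = 9.400
m − M = 5 log₁₀ d − 5
log₁₀ d = (m − M)/5 + 1 = 2.8800
d = 10^2.8800 = 758.6 pc
= 2473 ly

d ≈ 2500 ly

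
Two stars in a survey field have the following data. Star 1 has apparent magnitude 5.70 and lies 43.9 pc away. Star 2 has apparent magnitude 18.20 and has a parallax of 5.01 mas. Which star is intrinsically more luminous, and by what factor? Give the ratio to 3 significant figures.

Star 1: M = m − 5 log₁₀ d + 5 = 5.70 − 5·1.6425 + 5 = 2.488
Star 2: p = 5.01 mas = 5.01×10^-3″ → d = 1/p = 199.6 pc
Star 2: M = m − 5 log₁₀ d + 5 = 18.20 − 5·2.3002 + 5 = 11.699
ΔM = M_1 − M_2 = 2.488 − (11.699) = -9.212; smaller M is more luminous → Star 1.
L ratio = 10^(0.4 |ΔM|) = 10^3.685 = 4837

Star 1 is more luminous, by a factor of 4840.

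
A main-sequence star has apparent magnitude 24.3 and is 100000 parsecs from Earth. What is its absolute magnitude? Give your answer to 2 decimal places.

5 log₁₀(d/10 pc) = 5 log₁₀(100000) − 5 = 20.000
M = m − 5 log₁₀(d/10) = 24.3 − 20.000 = 4.300

M ≈ 4.30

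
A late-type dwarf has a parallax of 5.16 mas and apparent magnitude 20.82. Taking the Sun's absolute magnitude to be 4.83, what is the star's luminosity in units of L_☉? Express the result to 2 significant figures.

d = 1/p = 1000/5.16 mas = 193.8 pc
M = m − 5 log₁₀ d + 5 = 20.82 − 5·2.2874 + 5 = 14.383
M − M_☉ = 14.383 − 4.83 = 9.553
L/L_☉ = 10^(−0.4 × 9.553) = 1.509×10^-4

L/L_☉ ≈ 1.5×10^-4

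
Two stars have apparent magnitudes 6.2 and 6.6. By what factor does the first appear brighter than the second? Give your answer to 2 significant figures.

1.4

Δm = 6.2 − (6.6) = -0.4
Flux ratio = 10^(−0.4 Δm) = 10^(−0.4 × -0.4) = 10^0.160 = 1.445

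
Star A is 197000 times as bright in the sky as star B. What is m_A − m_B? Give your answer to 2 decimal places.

Pogson: Δm = −2.5 log₁₀(ratio) = −2.5 log₁₀(197000) = −2.5 × 5.2945 = -13.236
Star A is brighter, so it has the smaller magnitude: the difference is negative.

m_A − m_B ≈ -13.24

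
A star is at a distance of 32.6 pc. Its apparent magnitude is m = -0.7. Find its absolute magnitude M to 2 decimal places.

5 log₁₀(d/10 pc) = 5 log₁₀(32.60) − 5 = 2.566
M = m − 5 log₁₀(d/10) = -0.7 − 2.566 = -3.266

M ≈ -3.27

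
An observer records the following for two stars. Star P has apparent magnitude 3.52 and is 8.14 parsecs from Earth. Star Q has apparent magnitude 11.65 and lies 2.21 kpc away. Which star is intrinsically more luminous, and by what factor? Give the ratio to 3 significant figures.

Star Q is more luminous, by a factor of 41.3.

Star P: M = m − 5 log₁₀ d + 5 = 3.52 − 5·0.9106 + 5 = 3.967
Star Q: d = 2.21 kpc = 2210 pc
Star Q: M = m − 5 log₁₀ d + 5 = 11.65 − 5·3.3444 + 5 = -0.072
ΔM = M_P − M_Q = 3.967 − (-0.072) = 4.039; smaller M is more luminous → Star Q.
L ratio = 10^(0.4 |ΔM|) = 10^1.616 = 41.26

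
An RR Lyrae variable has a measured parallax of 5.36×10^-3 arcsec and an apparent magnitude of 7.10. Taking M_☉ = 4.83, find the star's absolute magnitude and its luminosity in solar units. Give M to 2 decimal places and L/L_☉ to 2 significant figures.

M ≈ 0.75; L/L_☉ ≈ 43

d = 1/p = 1/5.36×10^-3″ = 186.6 pc
M = m − 5 log₁₀ d + 5 = 7.10 − 5·2.2708 + 5 = 0.746
M − M_☉ = 0.746 − 4.83 = -4.084
L/L_☉ = 10^(−0.4 × -4.084) = 43.02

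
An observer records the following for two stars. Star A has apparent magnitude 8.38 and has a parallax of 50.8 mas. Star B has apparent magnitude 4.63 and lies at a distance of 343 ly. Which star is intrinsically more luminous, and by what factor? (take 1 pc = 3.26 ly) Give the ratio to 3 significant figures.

Star A: p = 50.8 mas = 0.0508″ → d = 1/p = 19.69 pc
Star A: M = m − 5 log₁₀ d + 5 = 8.38 − 5·1.2941 + 5 = 6.909
Star B: d = 343 ly / 3.26 = 105.2 pc
Star B: M = m − 5 log₁₀ d + 5 = 4.63 − 5·2.0221 + 5 = -0.480
ΔM = M_A − M_B = 6.909 − (-0.480) = 7.390; smaller M is more luminous → Star B.
L ratio = 10^(0.4 |ΔM|) = 10^2.956 = 903.4

Star B is more luminous, by a factor of 903.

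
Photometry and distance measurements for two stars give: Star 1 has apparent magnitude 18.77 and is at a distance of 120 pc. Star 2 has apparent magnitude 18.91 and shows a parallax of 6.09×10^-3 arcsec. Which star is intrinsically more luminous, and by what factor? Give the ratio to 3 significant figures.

Star 1: M = m − 5 log₁₀ d + 5 = 18.77 − 5·2.0792 + 5 = 13.374
Star 2: d = 1/p = 1/6.09×10^-3″ = 164.2 pc
Star 2: M = m − 5 log₁₀ d + 5 = 18.91 − 5·2.2154 + 5 = 12.833
ΔM = M_1 − M_2 = 13.374 − (12.833) = 0.541; smaller M is more luminous → Star 2.
L ratio = 10^(0.4 |ΔM|) = 10^0.216 = 1.646

Star 2 is more luminous, by a factor of 1.65.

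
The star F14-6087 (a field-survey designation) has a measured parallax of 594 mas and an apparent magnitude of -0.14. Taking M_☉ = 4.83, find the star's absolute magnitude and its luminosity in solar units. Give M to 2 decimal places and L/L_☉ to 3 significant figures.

M ≈ 3.73; L/L_☉ ≈ 2.76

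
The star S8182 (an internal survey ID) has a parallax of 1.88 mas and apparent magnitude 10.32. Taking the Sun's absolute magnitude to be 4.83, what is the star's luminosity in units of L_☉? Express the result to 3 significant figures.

L/L_☉ ≈ 18.0

d = 1/p = 1000/1.88 mas = 531.9 pc
M = m − 5 log₁₀ d + 5 = 10.32 − 5·2.7258 + 5 = 1.691
M − M_☉ = 1.691 − 4.83 = -3.139
L/L_☉ = 10^(−0.4 × -3.139) = 18.02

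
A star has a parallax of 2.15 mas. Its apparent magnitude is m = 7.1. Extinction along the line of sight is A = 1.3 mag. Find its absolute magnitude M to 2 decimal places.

p = 2.15 mas = 2.15×10^-3″ → d = 1/p = 465.1 pc
5 log₁₀(d/10 pc) = 5 log₁₀(465.1) − 5 = 8.338
M = m − 5 log₁₀(d/10) − A = 7.1 − 8.338 − 1.3 = -2.538

M ≈ -2.54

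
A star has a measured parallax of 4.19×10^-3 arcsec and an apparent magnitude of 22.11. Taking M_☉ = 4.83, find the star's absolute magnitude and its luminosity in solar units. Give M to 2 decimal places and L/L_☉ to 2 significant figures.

M ≈ 15.22; L/L_☉ ≈ 7.0×10^-5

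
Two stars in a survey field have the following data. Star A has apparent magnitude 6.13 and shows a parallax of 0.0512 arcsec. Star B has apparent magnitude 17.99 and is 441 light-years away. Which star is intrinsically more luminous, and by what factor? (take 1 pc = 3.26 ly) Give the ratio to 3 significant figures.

Star A is more luminous, by a factor of 1160.

Star A: d = 1/p = 1/0.0512″ = 19.53 pc
Star A: M = m − 5 log₁₀ d + 5 = 6.13 − 5·1.2907 + 5 = 4.676
Star B: d = 441 ly / 3.26 = 135.3 pc
Star B: M = m − 5 log₁₀ d + 5 = 17.99 − 5·2.1312 + 5 = 12.334
ΔM = M_A − M_B = 4.676 − (12.334) = -7.658; smaller M is more luminous → Star A.
L ratio = 10^(0.4 |ΔM|) = 10^3.063 = 1156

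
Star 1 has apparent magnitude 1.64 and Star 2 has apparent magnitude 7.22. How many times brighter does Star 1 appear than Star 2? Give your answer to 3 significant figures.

Magnitude difference = -5.58
Flux ratio = 10^(−0.4 Δm) = 10^(−0.4 × -5.58) = 10^2.232 = 170.6

171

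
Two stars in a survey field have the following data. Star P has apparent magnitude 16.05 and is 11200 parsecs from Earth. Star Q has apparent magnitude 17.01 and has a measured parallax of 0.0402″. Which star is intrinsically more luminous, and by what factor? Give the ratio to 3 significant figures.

Star P is more luminous, by a factor of 491000.

Star P: M = m − 5 log₁₀ d + 5 = 16.05 − 5·4.0492 + 5 = 0.804
Star Q: d = 1/p = 1/0.0402″ = 24.88 pc
Star Q: M = m − 5 log₁₀ d + 5 = 17.01 − 5·1.3958 + 5 = 15.031
ΔM = M_P − M_Q = 0.804 − (15.031) = -14.227; smaller M is more luminous → Star P.
L ratio = 10^(0.4 |ΔM|) = 10^5.691 = 490800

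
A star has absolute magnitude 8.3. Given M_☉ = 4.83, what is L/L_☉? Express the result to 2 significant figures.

M − M_☉ = 8.3 − 4.83 = 3.470
L/L_☉ = 10^(−0.4 (M − M_☉)) = 10^-1.388 = 0.04093

L/L_☉ ≈ 0.041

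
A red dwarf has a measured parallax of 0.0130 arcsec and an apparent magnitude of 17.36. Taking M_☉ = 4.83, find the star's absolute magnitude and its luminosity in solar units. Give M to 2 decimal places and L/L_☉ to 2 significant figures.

M ≈ 12.93; L/L_☉ ≈ 5.8×10^-4

d = 1/p = 1/0.0130″ = 76.92 pc
M = m − 5 log₁₀ d + 5 = 17.36 − 5·1.8861 + 5 = 12.930
M − M_☉ = 12.930 − 4.83 = 8.100
L/L_☉ = 10^(−0.4 × 8.100) = 5.756×10^-4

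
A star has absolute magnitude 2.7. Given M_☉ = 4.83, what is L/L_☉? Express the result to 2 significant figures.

L/L_☉ ≈ 7.1

M − M_☉ = 2.7 − 4.83 = -2.130
L/L_☉ = 10^(−0.4 (M − M_☉)) = 10^0.852 = 7.112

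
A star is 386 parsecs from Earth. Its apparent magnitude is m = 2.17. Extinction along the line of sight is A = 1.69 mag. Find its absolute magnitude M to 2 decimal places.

M ≈ -7.45

5 log₁₀(d/10 pc) = 5 log₁₀(386.0) − 5 = 7.933
M = m − 5 log₁₀(d/10) − A = 2.17 − 7.933 − 1.69 = -7.453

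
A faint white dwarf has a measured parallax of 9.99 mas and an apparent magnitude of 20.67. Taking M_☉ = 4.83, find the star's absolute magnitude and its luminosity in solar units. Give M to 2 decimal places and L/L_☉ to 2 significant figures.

M ≈ 15.67; L/L_☉ ≈ 4.6×10^-5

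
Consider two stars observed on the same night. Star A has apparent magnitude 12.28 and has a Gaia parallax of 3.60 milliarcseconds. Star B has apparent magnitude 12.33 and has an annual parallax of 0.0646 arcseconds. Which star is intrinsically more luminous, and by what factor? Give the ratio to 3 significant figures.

Star A: p = 3.60 mas = 3.60×10^-3″ → d = 1/p = 277.8 pc
Star A: M = m − 5 log₁₀ d + 5 = 12.28 − 5·2.4437 + 5 = 5.062
Star B: d = 1/p = 1/0.0646″ = 15.48 pc
Star B: M = m − 5 log₁₀ d + 5 = 12.33 − 5·1.1898 + 5 = 11.381
ΔM = M_A − M_B = 5.062 − (11.381) = -6.320; smaller M is more luminous → Star A.
L ratio = 10^(0.4 |ΔM|) = 10^2.528 = 337.2

Star A is more luminous, by a factor of 337.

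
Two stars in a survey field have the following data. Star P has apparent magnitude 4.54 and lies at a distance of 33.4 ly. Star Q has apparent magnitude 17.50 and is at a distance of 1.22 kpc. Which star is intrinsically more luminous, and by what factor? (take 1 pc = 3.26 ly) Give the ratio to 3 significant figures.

Star P is more luminous, by a factor of 10.8.

Star P: d = 33.4 ly / 3.26 = 10.25 pc
Star P: M = m − 5 log₁₀ d + 5 = 4.54 − 5·1.0105 + 5 = 4.487
Star Q: d = 1.22 kpc = 1220 pc
Star Q: M = m − 5 log₁₀ d + 5 = 17.50 − 5·3.0864 + 5 = 7.068
ΔM = M_P − M_Q = 4.487 − (7.068) = -2.581; smaller M is more luminous → Star P.
L ratio = 10^(0.4 |ΔM|) = 10^1.032 = 10.77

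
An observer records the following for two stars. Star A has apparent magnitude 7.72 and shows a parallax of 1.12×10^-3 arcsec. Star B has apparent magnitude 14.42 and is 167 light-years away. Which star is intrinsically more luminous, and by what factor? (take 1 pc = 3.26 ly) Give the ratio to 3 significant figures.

Star A is more luminous, by a factor of 145000.

Star A: d = 1/p = 1/1.12×10^-3″ = 892.9 pc
Star A: M = m − 5 log₁₀ d + 5 = 7.72 − 5·2.9508 + 5 = -2.034
Star B: d = 167 ly / 3.26 = 51.23 pc
Star B: M = m − 5 log₁₀ d + 5 = 14.42 − 5·1.7095 + 5 = 10.873
ΔM = M_A − M_B = -2.034 − (10.873) = -12.906; smaller M is more luminous → Star A.
L ratio = 10^(0.4 |ΔM|) = 10^5.163 = 145400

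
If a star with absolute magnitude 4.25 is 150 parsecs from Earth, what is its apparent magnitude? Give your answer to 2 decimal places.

m ≈ 10.13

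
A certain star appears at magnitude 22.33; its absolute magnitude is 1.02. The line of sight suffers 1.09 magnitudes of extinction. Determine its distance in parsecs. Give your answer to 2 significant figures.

d ≈ 110000 pc

m − M = 5 log₁₀(d/10 pc) + A  ⇒  22.33 − (1.02) − 1.09 = 5 log₁₀(d/10)
20.220 = 5 log₁₀(d/10)
log₁₀ d = (m − M − A)/5 + 1 = 5.0440
d = 10^5.0440 = 110700 pc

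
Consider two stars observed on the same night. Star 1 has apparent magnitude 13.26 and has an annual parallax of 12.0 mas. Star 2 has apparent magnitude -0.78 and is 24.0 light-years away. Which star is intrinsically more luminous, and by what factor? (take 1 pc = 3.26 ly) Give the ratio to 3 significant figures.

Star 2 is more luminous, by a factor of 3220.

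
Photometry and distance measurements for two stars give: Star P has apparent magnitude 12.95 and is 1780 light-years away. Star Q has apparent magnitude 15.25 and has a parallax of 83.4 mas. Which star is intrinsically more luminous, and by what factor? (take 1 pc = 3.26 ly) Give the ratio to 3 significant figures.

Star P is more luminous, by a factor of 17200.

Star P: d = 1780 ly / 3.26 = 546.0 pc
Star P: M = m − 5 log₁₀ d + 5 = 12.95 − 5·2.7372 + 5 = 4.264
Star Q: p = 83.4 mas = 0.0834″ → d = 1/p = 11.99 pc
Star Q: M = m − 5 log₁₀ d + 5 = 15.25 − 5·1.0788 + 5 = 14.856
ΔM = M_P − M_Q = 4.264 − (14.856) = -10.592; smaller M is more luminous → Star P.
L ratio = 10^(0.4 |ΔM|) = 10^4.237 = 17250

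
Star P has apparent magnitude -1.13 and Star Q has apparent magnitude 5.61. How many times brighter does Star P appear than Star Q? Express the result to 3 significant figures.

497

Magnitude difference = -6.74
Flux ratio = 10^(−0.4 Δm) = 10^(−0.4 × -6.74) = 10^2.696 = 496.6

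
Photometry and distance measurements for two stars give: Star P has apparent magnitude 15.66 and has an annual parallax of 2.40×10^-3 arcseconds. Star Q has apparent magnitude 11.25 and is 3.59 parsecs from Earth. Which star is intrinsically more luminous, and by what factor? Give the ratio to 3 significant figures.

Star P is more luminous, by a factor of 232.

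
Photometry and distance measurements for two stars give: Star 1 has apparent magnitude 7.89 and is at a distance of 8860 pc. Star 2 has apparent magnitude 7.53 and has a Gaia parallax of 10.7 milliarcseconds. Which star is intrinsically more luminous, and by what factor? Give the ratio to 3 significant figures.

Star 1: M = m − 5 log₁₀ d + 5 = 7.89 − 5·3.9474 + 5 = -6.847
Star 2: p = 10.7 mas = 0.0107″ → d = 1/p = 93.46 pc
Star 2: M = m − 5 log₁₀ d + 5 = 7.53 − 5·1.9706 + 5 = 2.677
ΔM = M_1 − M_2 = -6.847 − (2.677) = -9.524; smaller M is more luminous → Star 1.
L ratio = 10^(0.4 |ΔM|) = 10^3.810 = 6451

Star 1 is more luminous, by a factor of 6450.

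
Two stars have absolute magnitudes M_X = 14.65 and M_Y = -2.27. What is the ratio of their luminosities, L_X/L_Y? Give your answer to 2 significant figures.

L_X/L_Y ≈ 1.7×10^-7

ΔM = M_X − M_Y = 16.92
L_X/L_Y = 10^(−0.4 ΔM) = 10^-6.768 = 1.706×10^-7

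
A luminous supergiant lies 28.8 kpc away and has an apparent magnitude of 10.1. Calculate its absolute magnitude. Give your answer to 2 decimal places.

M ≈ -7.20

d = 28.8 kpc = 28800 pc
5 log₁₀(d/10 pc) = 5 log₁₀(28800) − 5 = 17.297
M = m − 5 log₁₀(d/10) = 10.1 − 17.297 = -7.197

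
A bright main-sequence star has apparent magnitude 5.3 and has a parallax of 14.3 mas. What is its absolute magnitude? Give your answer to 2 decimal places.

M ≈ 1.08

p = 14.3 mas = 0.0143″ → d = 1/p = 69.93 pc
5 log₁₀(d/10 pc) = 5 log₁₀(69.93) − 5 = 4.223
M = m − 5 log₁₀(d/10) = 5.3 − 4.223 = 1.077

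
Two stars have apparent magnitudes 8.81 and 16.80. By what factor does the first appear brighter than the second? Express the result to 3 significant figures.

Magnitude difference = -7.99
Flux ratio = 10^(−0.4 Δm) = 10^(−0.4 × -7.99) = 10^3.196 = 1570

1570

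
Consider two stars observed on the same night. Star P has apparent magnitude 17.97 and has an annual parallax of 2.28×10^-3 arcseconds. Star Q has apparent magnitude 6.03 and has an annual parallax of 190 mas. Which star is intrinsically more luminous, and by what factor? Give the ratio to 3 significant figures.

Star Q is more luminous, by a factor of 8.60.

Star P: d = 1/p = 1/2.28×10^-3″ = 438.6 pc
Star P: M = m − 5 log₁₀ d + 5 = 17.97 − 5·2.6421 + 5 = 9.760
Star Q: p = 190 mas = 0.190″ → d = 1/p = 5.263 pc
Star Q: M = m − 5 log₁₀ d + 5 = 6.03 − 5·0.7212 + 5 = 7.424
ΔM = M_P − M_Q = 9.760 − (7.424) = 2.336; smaller M is more luminous → Star Q.
L ratio = 10^(0.4 |ΔM|) = 10^0.934 = 8.597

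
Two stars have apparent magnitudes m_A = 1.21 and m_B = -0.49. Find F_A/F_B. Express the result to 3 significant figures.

Δm = 1.21 − (-0.49) = 1.70
Flux ratio = 10^(−0.4 Δm) = 10^(−0.4 × 1.70) = 10^-0.680 = 0.2089

F_A/F_B ≈ 0.209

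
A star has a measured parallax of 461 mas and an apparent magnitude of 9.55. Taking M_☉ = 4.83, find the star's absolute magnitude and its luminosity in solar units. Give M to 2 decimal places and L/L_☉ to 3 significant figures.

d = 1/p = 1000/461 mas = 2.169 pc
M = m − 5 log₁₀ d + 5 = 9.55 − 5·0.3363 + 5 = 12.869
M − M_☉ = 12.869 − 4.83 = 8.039
L/L_☉ = 10^(−0.4 × 8.039) = 6.090×10^-4

M ≈ 12.87; L/L_☉ ≈ 6.09×10^-4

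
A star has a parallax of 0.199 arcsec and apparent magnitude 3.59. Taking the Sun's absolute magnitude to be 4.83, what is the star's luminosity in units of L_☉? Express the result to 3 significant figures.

L/L_☉ ≈ 0.791

d = 1/p = 1/0.199″ = 5.025 pc
M = m − 5 log₁₀ d + 5 = 3.59 − 5·0.7011 + 5 = 5.084
M − M_☉ = 5.084 − 4.83 = 0.254
L/L_☉ = 10^(−0.4 × 0.254) = 0.7912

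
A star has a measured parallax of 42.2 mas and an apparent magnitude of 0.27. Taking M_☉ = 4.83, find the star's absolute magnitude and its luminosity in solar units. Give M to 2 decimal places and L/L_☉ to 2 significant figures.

d = 1/p = 1000/42.2 mas = 23.70 pc
M = m − 5 log₁₀ d + 5 = 0.27 − 5·1.3747 + 5 = -1.603
M − M_☉ = -1.603 − 4.83 = -6.433
L/L_☉ = 10^(−0.4 × -6.433) = 374.4

M ≈ -1.60; L/L_☉ ≈ 370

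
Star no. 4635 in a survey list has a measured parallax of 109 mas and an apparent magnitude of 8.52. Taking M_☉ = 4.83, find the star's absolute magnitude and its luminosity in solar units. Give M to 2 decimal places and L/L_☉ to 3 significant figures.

M ≈ 8.71; L/L_☉ ≈ 0.0281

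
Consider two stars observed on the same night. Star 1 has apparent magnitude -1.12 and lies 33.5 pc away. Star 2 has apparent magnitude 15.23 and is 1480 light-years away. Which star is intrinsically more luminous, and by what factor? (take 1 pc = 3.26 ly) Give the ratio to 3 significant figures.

Star 1: M = m − 5 log₁₀ d + 5 = -1.12 − 5·1.5250 + 5 = -3.745
Star 2: d = 1480 ly / 3.26 = 454.0 pc
Star 2: M = m − 5 log₁₀ d + 5 = 15.23 − 5·2.6570 + 5 = 6.945
ΔM = M_1 − M_2 = -3.745 − (6.945) = -10.690; smaller M is more luminous → Star 1.
L ratio = 10^(0.4 |ΔM|) = 10^4.276 = 18880

Star 1 is more luminous, by a factor of 18900.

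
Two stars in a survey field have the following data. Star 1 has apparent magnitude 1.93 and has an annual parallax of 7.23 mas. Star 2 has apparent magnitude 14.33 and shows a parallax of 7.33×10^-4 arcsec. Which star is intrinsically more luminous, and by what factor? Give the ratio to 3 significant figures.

Star 1 is more luminous, by a factor of 937.

Star 1: p = 7.23 mas = 7.23×10^-3″ → d = 1/p = 138.3 pc
Star 1: M = m − 5 log₁₀ d + 5 = 1.93 − 5·2.1409 + 5 = -3.774
Star 2: d = 1/p = 1/7.33×10^-4″ = 1364 pc
Star 2: M = m − 5 log₁₀ d + 5 = 14.33 − 5·3.1349 + 5 = 3.656
ΔM = M_1 − M_2 = -3.774 − (3.656) = -7.430; smaller M is more luminous → Star 1.
L ratio = 10^(0.4 |ΔM|) = 10^2.972 = 937.4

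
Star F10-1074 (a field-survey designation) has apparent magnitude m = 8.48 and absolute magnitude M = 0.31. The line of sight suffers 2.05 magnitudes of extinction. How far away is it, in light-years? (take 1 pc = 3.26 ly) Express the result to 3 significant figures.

m − M = 5 log₁₀(d/10 pc) + A  ⇒  8.48 − (0.31) − 2.05 = 5 log₁₀(d/10)
6.120 = 5 log₁₀(d/10)
log₁₀ d = (m − M − A)/5 + 1 = 2.2240
d = 10^2.2240 = 167.5 pc
= 546.0 ly

d ≈ 546 ly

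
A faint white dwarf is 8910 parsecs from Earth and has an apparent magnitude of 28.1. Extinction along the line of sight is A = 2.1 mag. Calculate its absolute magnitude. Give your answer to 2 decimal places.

M ≈ 11.25

5 log₁₀(d/10 pc) = 5 log₁₀(8910) − 5 = 14.749
M = m − 5 log₁₀(d/10) − A = 28.1 − 14.749 − 2.1 = 11.251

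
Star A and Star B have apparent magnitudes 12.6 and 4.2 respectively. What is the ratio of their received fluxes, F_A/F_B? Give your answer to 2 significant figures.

F_A/F_B ≈ 4.4×10^-4

Δm = 12.6 − (4.2) = 8.4
Flux ratio = 10^(−0.4 Δm) = 10^(−0.4 × 8.4) = 10^-3.360 = 4.365×10^-4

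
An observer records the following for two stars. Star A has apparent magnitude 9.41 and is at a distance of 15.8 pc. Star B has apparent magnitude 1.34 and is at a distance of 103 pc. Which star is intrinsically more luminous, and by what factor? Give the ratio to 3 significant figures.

Star A: M = m − 5 log₁₀ d + 5 = 9.41 − 5·1.1987 + 5 = 8.417
Star B: M = m − 5 log₁₀ d + 5 = 1.34 − 5·2.0128 + 5 = -3.724
ΔM = M_A − M_B = 8.417 − (-3.724) = 12.141; smaller M is more luminous → Star B.
L ratio = 10^(0.4 |ΔM|) = 10^4.856 = 71840

Star B is more luminous, by a factor of 71800.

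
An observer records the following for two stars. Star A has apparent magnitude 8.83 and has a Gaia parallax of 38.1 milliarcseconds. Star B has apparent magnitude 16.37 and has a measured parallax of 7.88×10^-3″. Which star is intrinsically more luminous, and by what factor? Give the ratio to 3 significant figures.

Star A is more luminous, by a factor of 44.4.

Star A: p = 38.1 mas = 0.0381″ → d = 1/p = 26.25 pc
Star A: M = m − 5 log₁₀ d + 5 = 8.83 − 5·1.4191 + 5 = 6.735
Star B: d = 1/p = 1/7.88×10^-3″ = 126.9 pc
Star B: M = m − 5 log₁₀ d + 5 = 16.37 − 5·2.1035 + 5 = 10.853
ΔM = M_A − M_B = 6.735 − (10.853) = -4.118; smaller M is more luminous → Star A.
L ratio = 10^(0.4 |ΔM|) = 10^1.647 = 44.38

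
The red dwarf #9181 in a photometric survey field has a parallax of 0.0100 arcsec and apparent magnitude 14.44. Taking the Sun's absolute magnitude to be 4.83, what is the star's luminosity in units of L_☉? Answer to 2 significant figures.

L/L_☉ ≈ 0.014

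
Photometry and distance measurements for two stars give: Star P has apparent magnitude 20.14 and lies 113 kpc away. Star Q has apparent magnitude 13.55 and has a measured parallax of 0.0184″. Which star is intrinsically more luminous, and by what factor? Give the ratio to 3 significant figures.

Star P is more luminous, by a factor of 10000.

Star P: d = 113 kpc = 113000 pc
Star P: M = m − 5 log₁₀ d + 5 = 20.14 − 5·5.0531 + 5 = -0.125
Star Q: d = 1/p = 1/0.0184″ = 54.35 pc
Star Q: M = m − 5 log₁₀ d + 5 = 13.55 − 5·1.7352 + 5 = 9.874
ΔM = M_P − M_Q = -0.125 − (9.874) = -9.999; smaller M is more luminous → Star P.
L ratio = 10^(0.4 |ΔM|) = 10^4.000 = 9995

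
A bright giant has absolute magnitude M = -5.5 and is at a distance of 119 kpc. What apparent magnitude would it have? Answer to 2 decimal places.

m ≈ 14.88

d = 119 kpc = 119000 pc
m = M + 5 log₁₀ d − 5 = -5.5 + 5·5.0755 − 5 = 14.878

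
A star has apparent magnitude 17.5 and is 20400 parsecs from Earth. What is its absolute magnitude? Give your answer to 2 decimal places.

5 log₁₀(d/10 pc) = 5 log₁₀(20400) − 5 = 16.548
M = m − 5 log₁₀(d/10) = 17.5 − 16.548 = 0.952

M ≈ 0.95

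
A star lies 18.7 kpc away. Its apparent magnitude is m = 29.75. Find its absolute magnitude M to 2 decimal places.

M ≈ 13.39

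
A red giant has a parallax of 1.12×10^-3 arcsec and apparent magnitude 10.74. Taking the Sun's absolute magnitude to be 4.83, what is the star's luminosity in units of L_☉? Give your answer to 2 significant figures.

d = 1/p = 1/1.12×10^-3″ = 892.9 pc
M = m − 5 log₁₀ d + 5 = 10.74 − 5·2.9508 + 5 = 0.986
M − M_☉ = 0.986 − 4.83 = -3.844
L/L_☉ = 10^(−0.4 × -3.844) = 34.48

L/L_☉ ≈ 34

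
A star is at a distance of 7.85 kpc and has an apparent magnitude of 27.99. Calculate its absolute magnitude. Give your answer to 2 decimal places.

M ≈ 13.52

d = 7.85 kpc = 7850 pc
5 log₁₀(d/10 pc) = 5 log₁₀(7850) − 5 = 14.474
M = m − 5 log₁₀(d/10) = 27.99 − 14.474 = 13.516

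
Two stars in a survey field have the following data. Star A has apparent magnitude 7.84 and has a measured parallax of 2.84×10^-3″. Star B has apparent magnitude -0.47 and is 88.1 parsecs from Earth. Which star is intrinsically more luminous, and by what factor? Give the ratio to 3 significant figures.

Star B is more luminous, by a factor of 132.

Star A: d = 1/p = 1/2.84×10^-3″ = 352.1 pc
Star A: M = m − 5 log₁₀ d + 5 = 7.84 − 5·2.5467 + 5 = 0.107
Star B: M = m − 5 log₁₀ d + 5 = -0.47 − 5·1.9450 + 5 = -5.195
ΔM = M_A − M_B = 0.107 − (-5.195) = 5.301; smaller M is more luminous → Star B.
L ratio = 10^(0.4 |ΔM|) = 10^2.121 = 132.0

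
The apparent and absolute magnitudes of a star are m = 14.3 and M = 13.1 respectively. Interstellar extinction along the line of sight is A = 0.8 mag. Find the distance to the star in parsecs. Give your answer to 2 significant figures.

d ≈ 12 pc

m − M = 5 log₁₀(d/10 pc) + A  ⇒  14.3 − (13.1) − 0.8 = 5 log₁₀(d/10)
0.400 = 5 log₁₀(d/10)
log₁₀ d = (m − M − A)/5 + 1 = 1.0800
d = 10^1.0800 = 12.02 pc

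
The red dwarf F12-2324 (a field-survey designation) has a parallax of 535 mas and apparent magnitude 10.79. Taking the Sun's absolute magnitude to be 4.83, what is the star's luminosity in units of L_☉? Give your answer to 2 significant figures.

L/L_☉ ≈ 1.4×10^-4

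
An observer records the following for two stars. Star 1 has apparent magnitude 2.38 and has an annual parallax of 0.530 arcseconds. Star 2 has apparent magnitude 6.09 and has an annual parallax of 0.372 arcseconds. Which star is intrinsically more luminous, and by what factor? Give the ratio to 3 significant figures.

Star 1: d = 1/p = 1/0.530″ = 1.887 pc
Star 1: M = m − 5 log₁₀ d + 5 = 2.38 − 5·0.2757 + 5 = 6.001
Star 2: d = 1/p = 1/0.372″ = 2.688 pc
Star 2: M = m − 5 log₁₀ d + 5 = 6.09 − 5·0.4295 + 5 = 8.943
ΔM = M_1 − M_2 = 6.001 − (8.943) = -2.941; smaller M is more luminous → Star 1.
L ratio = 10^(0.4 |ΔM|) = 10^1.177 = 15.02

Star 1 is more luminous, by a factor of 15.0.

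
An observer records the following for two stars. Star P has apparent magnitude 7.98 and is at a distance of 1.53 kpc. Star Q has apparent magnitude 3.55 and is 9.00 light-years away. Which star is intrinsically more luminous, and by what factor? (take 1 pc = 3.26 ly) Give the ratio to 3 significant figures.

Star P is more luminous, by a factor of 5190.

Star P: d = 1.53 kpc = 1530 pc
Star P: M = m − 5 log₁₀ d + 5 = 7.98 − 5·3.1847 + 5 = -2.943
Star Q: d = 9.00 ly / 3.26 = 2.761 pc
Star Q: M = m − 5 log₁₀ d + 5 = 3.55 − 5·0.4410 + 5 = 6.345
ΔM = M_P − M_Q = -2.943 − (6.345) = -9.288; smaller M is more luminous → Star P.
L ratio = 10^(0.4 |ΔM|) = 10^3.715 = 5192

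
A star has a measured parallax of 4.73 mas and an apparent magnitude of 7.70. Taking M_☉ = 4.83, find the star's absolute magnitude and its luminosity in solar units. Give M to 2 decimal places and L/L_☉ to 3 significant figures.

M ≈ 1.07; L/L_☉ ≈ 31.8

d = 1/p = 1000/4.73 mas = 211.4 pc
M = m − 5 log₁₀ d + 5 = 7.70 − 5·2.3251 + 5 = 1.074
M − M_☉ = 1.074 − 4.83 = -3.756
L/L_☉ = 10^(−0.4 × -3.756) = 31.79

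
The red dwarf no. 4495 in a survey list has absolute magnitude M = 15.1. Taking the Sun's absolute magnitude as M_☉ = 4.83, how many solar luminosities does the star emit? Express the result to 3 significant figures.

M − M_☉ = 15.1 − 4.83 = 10.270
L/L_☉ = 10^(−0.4 (M − M_☉)) = 10^-4.108 = 7.798×10^-5

L/L_☉ ≈ 7.80×10^-5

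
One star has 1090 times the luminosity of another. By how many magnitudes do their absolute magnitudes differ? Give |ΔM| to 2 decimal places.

|ΔM| ≈ 7.59

Pogson: ΔM = −2.5 log₁₀(ratio) = −2.5 log₁₀(1090) = −2.5 × 3.0374 = -7.594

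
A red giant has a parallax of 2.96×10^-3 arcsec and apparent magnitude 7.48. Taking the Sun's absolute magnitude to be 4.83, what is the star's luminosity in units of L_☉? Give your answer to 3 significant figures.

L/L_☉ ≈ 99.4

d = 1/p = 1/2.96×10^-3″ = 337.8 pc
M = m − 5 log₁₀ d + 5 = 7.48 − 5·2.5287 + 5 = -0.164
M − M_☉ = -0.164 − 4.83 = -4.994
L/L_☉ = 10^(−0.4 × -4.994) = 99.41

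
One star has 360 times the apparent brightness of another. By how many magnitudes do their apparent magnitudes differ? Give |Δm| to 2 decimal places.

|Δm| ≈ 6.39

Pogson: Δm = −2.5 log₁₀(ratio) = −2.5 log₁₀(360) = −2.5 × 2.5563 = -6.391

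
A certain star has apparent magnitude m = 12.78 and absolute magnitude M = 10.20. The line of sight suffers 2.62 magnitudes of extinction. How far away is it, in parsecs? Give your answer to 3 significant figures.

d ≈ 9.82 pc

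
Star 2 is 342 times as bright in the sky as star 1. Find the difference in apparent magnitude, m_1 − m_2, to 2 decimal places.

m_1 − m_2 ≈ 6.34

Pogson: Δm = −2.5 log₁₀(ratio) = −2.5 log₁₀(342) = −2.5 × 2.5340 = -6.335
Star 2 is brighter so has the smaller magnitude: m_1 − m_2 is positive.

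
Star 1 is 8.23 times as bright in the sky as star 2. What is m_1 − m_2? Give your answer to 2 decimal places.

Pogson: Δm = −2.5 log₁₀(ratio) = −2.5 log₁₀(8.23) = −2.5 × 0.9154 = -2.288
Star 1 is brighter, so it has the smaller magnitude: the difference is negative.

m_1 − m_2 ≈ -2.29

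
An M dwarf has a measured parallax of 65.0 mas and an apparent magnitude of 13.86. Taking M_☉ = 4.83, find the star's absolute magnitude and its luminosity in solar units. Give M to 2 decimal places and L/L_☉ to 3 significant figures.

d = 1/p = 1000/65.0 mas = 15.38 pc
M = m − 5 log₁₀ d + 5 = 13.86 − 5·1.1871 + 5 = 12.925
M − M_☉ = 12.925 − 4.83 = 8.095
L/L_☉ = 10^(−0.4 × 8.095) = 5.783×10^-4

M ≈ 12.92; L/L_☉ ≈ 5.78×10^-4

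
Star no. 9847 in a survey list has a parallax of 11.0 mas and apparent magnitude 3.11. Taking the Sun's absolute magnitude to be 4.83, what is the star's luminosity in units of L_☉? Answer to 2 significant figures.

L/L_☉ ≈ 400

d = 1/p = 1000/11.0 mas = 90.91 pc
M = m − 5 log₁₀ d + 5 = 3.11 − 5·1.9586 + 5 = -1.683
M − M_☉ = -1.683 − 4.83 = -6.513
L/L_☉ = 10^(−0.4 × -6.513) = 402.9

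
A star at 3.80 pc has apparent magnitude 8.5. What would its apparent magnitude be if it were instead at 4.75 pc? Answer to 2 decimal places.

m ≈ 8.98

Flux ∝ 1/d², so Δm = 5 log₁₀(d₂/d₁) = 5 log₁₀(4.75/3.80) = 0.485
m₂ = m₁ + Δm = 8.5 + (0.485) = 8.985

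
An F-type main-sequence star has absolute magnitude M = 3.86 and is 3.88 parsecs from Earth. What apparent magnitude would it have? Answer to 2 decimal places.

m = M + 5 log₁₀ d − 5 = 3.86 + 5·0.5888 − 5 = 1.804

m ≈ 1.80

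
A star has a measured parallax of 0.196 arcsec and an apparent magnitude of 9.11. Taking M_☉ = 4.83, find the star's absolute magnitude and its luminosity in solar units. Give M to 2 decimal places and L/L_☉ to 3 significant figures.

d = 1/p = 1/0.196″ = 5.102 pc
M = m − 5 log₁₀ d + 5 = 9.11 − 5·0.7077 + 5 = 10.571
M − M_☉ = 10.571 − 4.83 = 5.741
L/L_☉ = 10^(−0.4 × 5.741) = 5.052×10^-3

M ≈ 10.57; L/L_☉ ≈ 5.05×10^-3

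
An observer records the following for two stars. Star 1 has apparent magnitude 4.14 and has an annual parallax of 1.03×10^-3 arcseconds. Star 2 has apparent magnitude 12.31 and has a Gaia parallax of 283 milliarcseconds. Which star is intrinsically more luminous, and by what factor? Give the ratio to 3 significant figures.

Star 1: d = 1/p = 1/1.03×10^-3″ = 970.9 pc
Star 1: M = m − 5 log₁₀ d + 5 = 4.14 − 5·2.9872 + 5 = -5.796
Star 2: p = 283 mas = 0.283″ → d = 1/p = 3.534 pc
Star 2: M = m − 5 log₁₀ d + 5 = 12.31 − 5·0.5482 + 5 = 14.569
ΔM = M_1 − M_2 = -5.796 − (14.569) = -20.365; smaller M is more luminous → Star 1.
L ratio = 10^(0.4 |ΔM|) = 10^8.146 = 1.399×10^8

Star 1 is more luminous, by a factor of 1.40×10^8.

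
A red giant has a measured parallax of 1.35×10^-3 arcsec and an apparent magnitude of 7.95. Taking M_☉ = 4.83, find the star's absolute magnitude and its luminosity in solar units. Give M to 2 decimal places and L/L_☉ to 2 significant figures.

M ≈ -1.40; L/L_☉ ≈ 310

d = 1/p = 1/1.35×10^-3″ = 740.7 pc
M = m − 5 log₁₀ d + 5 = 7.95 − 5·2.8697 + 5 = -1.398
M − M_☉ = -1.398 − 4.83 = -6.228
L/L_☉ = 10^(−0.4 × -6.228) = 310.0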